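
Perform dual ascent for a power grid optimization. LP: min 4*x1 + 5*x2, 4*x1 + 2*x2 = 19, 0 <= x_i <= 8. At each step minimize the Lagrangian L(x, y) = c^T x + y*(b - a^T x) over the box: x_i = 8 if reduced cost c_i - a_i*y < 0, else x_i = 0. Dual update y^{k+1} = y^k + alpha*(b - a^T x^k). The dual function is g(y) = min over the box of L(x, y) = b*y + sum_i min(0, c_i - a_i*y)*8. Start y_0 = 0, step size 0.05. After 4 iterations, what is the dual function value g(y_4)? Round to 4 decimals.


Dual ascent for LP: min 4*x1 + 5*x2, 4*x1 + 2*x2 = 19, 0 <= x_i <= 8
Step 1: y^k = 0.0, reduced costs: (4.0, 5.0)
  x^k = (0.0, 0.0), subgradient = b - a^T x = 19.0
  y^{k+1} = 0.0 + 0.05*19.0 = 0.95
Step 2: y^k = 0.95, reduced costs: (0.2, 3.1)
  x^k = (0.0, 0.0), subgradient = b - a^T x = 19.0
  y^{k+1} = 0.95 + 0.05*19.0 = 1.9
Step 3: y^k = 1.9, reduced costs: (-3.6, 1.2)
  x^k = (8.0, 0.0), subgradient = b - a^T x = -13.0
  y^{k+1} = 1.9 + 0.05*-13.0 = 1.25
Step 4: y^k = 1.25, reduced costs: (-1.0, 2.5)
  x^k = (8.0, 0.0), subgradient = b - a^T x = -13.0
  y^{k+1} = 1.25 + 0.05*-13.0 = 0.6
Dual objective at y_4 = 0.6: reduced costs (1.6, 3.8), box minimizer x = (0.0, 0.0)
g(y_4) = b*y + (c1 - a1*y)*x1 + (c2 - a2*y)*x2 = 19*0.6 + 1.6*0.0 + 3.8*0.0 = 11.4 + 0.0 + 0.0 = 11.4


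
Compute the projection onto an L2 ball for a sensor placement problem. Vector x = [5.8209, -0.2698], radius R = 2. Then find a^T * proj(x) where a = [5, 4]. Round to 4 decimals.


Step 1: Compute ||x|| (intermediates to 6 decimals).
||x|| = sqrt(5.8209^2 + (-0.2698)^2) = 5.827149
Step 2: Project.
Since ||x|| > R, scale = R/||x|| = 2/5.827149 = 0.343221, proj(x) = scale * x
proj(x) = [1.997855, -0.092601]
Step 3: Dot product.
a^T * proj(x) = 5*1.997855 + 4*(-0.092601) = 9.6189


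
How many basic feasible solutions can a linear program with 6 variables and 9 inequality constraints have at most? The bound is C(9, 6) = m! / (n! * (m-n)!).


Each vertex corresponds to some choice of n active constraints out of m, so the number of vertices is at most C(m, n) = m! / (n!(m-n)!).
m = 9, n = 6
Numerator: 9 * 8 * 7 * 6 * 5 * 4
Denominator: 6! = 720
C(9, 6) = 84


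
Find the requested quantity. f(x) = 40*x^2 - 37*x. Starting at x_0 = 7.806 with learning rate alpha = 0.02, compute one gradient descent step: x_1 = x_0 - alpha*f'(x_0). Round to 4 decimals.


We compute the gradient at x_0 and apply the update.
f'(x) = 80*x - 37
f'(7.806) = 80*7.806 - 37 = 587.48
x_1 = 7.806 - 0.02*587.48 = -3.9436


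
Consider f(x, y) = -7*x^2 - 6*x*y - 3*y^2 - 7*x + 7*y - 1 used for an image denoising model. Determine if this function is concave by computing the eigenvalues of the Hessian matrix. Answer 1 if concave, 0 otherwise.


The Hessian of f(x,y) = -7*x^2 - 6*x*y - 3*y^2 - 7*x + 7*y - 1 is:
H = [[-14, -6], [-6, -6]]
Trace = -14 - 6 = -20
Determinant = -14*-6 - (-6)^2 = 48
Discriminant = (-20)^2 - 4*48 = 208.0
Eigenvalues: lambda_1 = -17.2111, lambda_2 = -2.7889
The function is concave.

1


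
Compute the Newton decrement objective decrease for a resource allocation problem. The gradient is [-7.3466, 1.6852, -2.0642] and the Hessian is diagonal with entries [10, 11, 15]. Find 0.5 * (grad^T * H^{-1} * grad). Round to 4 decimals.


Step 1: H is diagonal, so H^(-1) * g = [-0.7347, 0.1532, -0.1376].
Step 2: g^T H^(-1) g = sum_i g_i^2 / H_ii
  = (-7.3466)^2/10 + (1.6852)^2/11 + (-2.0642)^2/15
  = 5.3973 + 0.2582 + 0.2841 = 5.9395
Step 3: Objective decrease = 0.5 * g^T H^(-1) g = 2.9697


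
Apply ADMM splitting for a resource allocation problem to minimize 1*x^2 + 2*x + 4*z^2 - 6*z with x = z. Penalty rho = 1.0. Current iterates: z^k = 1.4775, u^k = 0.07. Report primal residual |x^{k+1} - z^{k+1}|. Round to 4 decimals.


ADMM iteration with rho = 1.0, z^k = 1.4775, u^k = 0.07
Step 1: x-update.
Minimize 1*x^2 + 2*x + (1.0/2)*(x - 1.4775 + 0.07)^2
FOC: (2*1 + 1.0)*x = -2 + 1.0*(1.4775 - 0.07)
x^{k+1} = -0.1975
Step 2: z-update.
Minimize 4*z^2 - 6*z + (1.0/2)*(-0.1975 - z + 0.07)^2
FOC: (2*4 + 1.0)*z = 6 + 1.0*(-0.1975 + 0.07)
z^{k+1} = 0.6525
Step 3: u-update.
u^{k+1} = 0.07 - 0.1975 - 0.6525 = -0.78
Step 4: Primal residual = |-0.1975 - 0.6525| = 0.85


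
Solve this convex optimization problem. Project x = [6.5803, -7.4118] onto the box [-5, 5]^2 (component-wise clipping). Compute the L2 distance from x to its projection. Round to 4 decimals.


Project each component onto [-5, 5].
clip(6.5803) = 5.0, clip(-7.4118) = -5.0
Projection = [5.0, -5.0]
Squared diffs: [2.4973, 5.8168]
Distance = sqrt(8.3141) = 2.8834


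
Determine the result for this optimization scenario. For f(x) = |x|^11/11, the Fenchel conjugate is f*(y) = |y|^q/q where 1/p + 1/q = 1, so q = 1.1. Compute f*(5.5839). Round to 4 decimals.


The conjugate exponent q satisfies 1/p + 1/q = 1.
p = 11, so q = 11/(11 - 1) = 1.1
|y|^q = 5.5839^1.1 = 6.6318
f*(5.5839) = 6.6318 / 1.1 = 6.0289


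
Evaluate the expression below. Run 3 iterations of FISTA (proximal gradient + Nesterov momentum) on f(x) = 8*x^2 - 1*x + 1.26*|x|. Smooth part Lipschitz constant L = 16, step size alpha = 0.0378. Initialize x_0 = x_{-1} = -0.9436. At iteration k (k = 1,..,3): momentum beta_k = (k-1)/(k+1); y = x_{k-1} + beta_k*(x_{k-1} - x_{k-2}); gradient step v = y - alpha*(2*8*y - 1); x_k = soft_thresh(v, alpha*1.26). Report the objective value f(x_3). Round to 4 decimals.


FISTA on f(x) = 8*x^2 - 1*x + 1.26*|x|
L = 16, alpha = 0.0378
Iteration 1: beta = 0.0, y = -0.9436 + 0.0*(-0.9436 + 0.9436) = -0.9436
  grad(y) = -16.0976, v = y - alpha*grad = -0.3351
  prox(v) = soft_thresh(-0.3351, 0.0476) = -0.2875
Iteration 2: beta = 0.3333, y = -0.2875 + 0.3333*(-0.2875 + 0.9436) = -0.0688
  grad(y) = -2.1004, v = y - alpha*grad = 0.0106
  prox(v) = soft_thresh(0.0106, 0.0476) = 0.0
Iteration 3: beta = 0.5, y = 0.0 + 0.5*(0.0 + 0.2875) = 0.1437
  grad(y) = 1.2999, v = y - alpha*grad = 0.0946
  prox(v) = soft_thresh(0.0946, 0.0476) = 0.047
f(x_3) = 8*0.047^2 - 1*0.047 + 1.26*|0.047| = 0.0299


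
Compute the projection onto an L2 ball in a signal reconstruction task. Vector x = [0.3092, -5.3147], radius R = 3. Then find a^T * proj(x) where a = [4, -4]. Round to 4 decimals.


Step 1: Compute ||x|| (intermediates to 6 decimals).
||x|| = sqrt(0.3092^2 + (-5.3147)^2) = 5.323687
Step 2: Project.
Since ||x|| > R, scale = R/||x|| = 3/5.323687 = 0.563519, proj(x) = scale * x
proj(x) = [0.17424, -2.994934]
Step 3: Dot product.
a^T * proj(x) = 4*0.17424 - 4*(-2.994934) = 12.6767


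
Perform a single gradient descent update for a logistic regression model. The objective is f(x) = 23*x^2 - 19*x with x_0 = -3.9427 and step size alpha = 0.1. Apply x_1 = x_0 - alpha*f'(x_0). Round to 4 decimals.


We compute the gradient at x_0 and apply the update.
f'(x) = 46*x - 19
f'(-3.9427) = 46*-3.9427 - 19 = -200.3642
x_1 = -3.9427 - 0.1*-200.3642 = 16.0937


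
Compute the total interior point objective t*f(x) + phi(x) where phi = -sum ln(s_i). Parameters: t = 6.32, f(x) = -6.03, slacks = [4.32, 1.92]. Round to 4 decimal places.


Step 1: Compute log-barrier.
ln values: [1.4633, 0.6523]
phi = -(1.4633 + 0.6523) = -2.1156
Step 2: Compute augmented objective.
t*f(x) = 6.32*-6.03 = -38.1096
Total = -38.1096 - 2.1156 = -40.2252


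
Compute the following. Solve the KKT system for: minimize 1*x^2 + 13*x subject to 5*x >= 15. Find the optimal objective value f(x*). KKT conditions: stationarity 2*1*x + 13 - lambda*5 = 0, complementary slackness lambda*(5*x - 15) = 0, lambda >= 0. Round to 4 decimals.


Step 1: Try lambda = 0 (constraint inactive).
x_unc = -13/(2*1) = -6.5
Check: 5*-6.5 = -32.5 < 15 -- violated!
Step 2: Constraint must be active: 5*x = 15
x* = 15/5 = 3.0
lambda = (2*1*3.0 + 13)/5 = 3.8
Step 3: Compute optimal value.
f(x*) = 1*3.0^2 + 13*3.0 = 48.0


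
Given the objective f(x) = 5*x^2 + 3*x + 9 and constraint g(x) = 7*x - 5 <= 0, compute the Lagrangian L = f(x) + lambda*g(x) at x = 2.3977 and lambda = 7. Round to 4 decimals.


Step 1: Evaluate f(x).
f(2.3977) = 5*2.3977^2 + 3*2.3977 + 9 = 44.9379
Step 2: Evaluate g(x).
g(2.3977) = 7*2.3977 - 5 = 11.7839
Step 3: Compute Lagrangian.
L = 44.9379 + 7*11.7839 = 127.4252


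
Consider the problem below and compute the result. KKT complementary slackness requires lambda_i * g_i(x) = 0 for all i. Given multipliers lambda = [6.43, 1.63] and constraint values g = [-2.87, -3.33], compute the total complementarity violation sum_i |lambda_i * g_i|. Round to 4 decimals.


KKT complementary slackness check:
lambda_1 * g_1 = 6.43 * -2.87 = -18.4541
lambda_2 * g_2 = 1.63 * -3.33 = -5.4279
Total violation = 18.4541 + 5.4279 = 23.882


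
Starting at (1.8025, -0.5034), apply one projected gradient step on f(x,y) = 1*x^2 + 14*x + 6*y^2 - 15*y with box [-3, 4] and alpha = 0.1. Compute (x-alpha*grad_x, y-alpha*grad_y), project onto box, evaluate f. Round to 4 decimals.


Step 1: Compute gradient at (1.8025, -0.5034).
grad_x = 2*1*1.8025 + 14 = 17.605
grad_y = 2*6*-0.5034 - 15 = -21.0408
Step 2: Gradient step.
x_raw = 1.8025 - 0.1*17.605 = 0.042
y_raw = -0.5034 - 0.1*-21.0408 = 1.6007
Step 3: Project onto [-3, 4].
x_proj = clip(0.042) = 0.042
y_proj = clip(1.6007) = 1.6007
Step 4: Evaluate f.
f(0.042, 1.6007) = -8.0474


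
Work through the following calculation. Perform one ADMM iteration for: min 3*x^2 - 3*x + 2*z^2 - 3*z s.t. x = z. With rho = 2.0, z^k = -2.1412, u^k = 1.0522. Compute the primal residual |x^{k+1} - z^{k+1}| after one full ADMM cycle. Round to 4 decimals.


ADMM iteration with rho = 2.0, z^k = -2.1412, u^k = 1.0522
Step 1: x-update.
Minimize 3*x^2 - 3*x + (2.0/2)*(x + 2.1412 + 1.0522)^2
FOC: (2*3 + 2.0)*x = 3 + 2.0*(-2.1412 - 1.0522)
x^{k+1} = -0.4234
Step 2: z-update.
Minimize 2*z^2 - 3*z + (2.0/2)*(-0.4234 - z + 1.0522)^2
FOC: (2*2 + 2.0)*z = 3 + 2.0*(-0.4234 + 1.0522)
z^{k+1} = 0.7096
Step 3: u-update.
u^{k+1} = 1.0522 - 0.4234 - 0.7096 = -0.0808
Step 4: Primal residual = |-0.4234 - 0.7096| = 1.133


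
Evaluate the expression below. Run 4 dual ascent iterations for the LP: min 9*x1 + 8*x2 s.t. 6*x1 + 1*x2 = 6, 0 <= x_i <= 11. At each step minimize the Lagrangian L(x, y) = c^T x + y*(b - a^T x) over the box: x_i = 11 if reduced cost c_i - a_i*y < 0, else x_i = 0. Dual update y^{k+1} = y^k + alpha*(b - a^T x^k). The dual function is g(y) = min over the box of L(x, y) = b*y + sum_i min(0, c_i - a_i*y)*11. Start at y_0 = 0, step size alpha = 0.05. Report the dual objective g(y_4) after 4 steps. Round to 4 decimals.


Dual ascent for LP: min 9*x1 + 8*x2, 6*x1 + 1*x2 = 6, 0 <= x_i <= 11
Step 1: y^k = 0.0, reduced costs: (9.0, 8.0)
  x^k = (0.0, 0.0), subgradient = b - a^T x = 6.0
  y^{k+1} = 0.0 + 0.05*6.0 = 0.3
Step 2: y^k = 0.3, reduced costs: (7.2, 7.7)
  x^k = (0.0, 0.0), subgradient = b - a^T x = 6.0
  y^{k+1} = 0.3 + 0.05*6.0 = 0.6
Step 3: y^k = 0.6, reduced costs: (5.4, 7.4)
  x^k = (0.0, 0.0), subgradient = b - a^T x = 6.0
  y^{k+1} = 0.6 + 0.05*6.0 = 0.9
Step 4: y^k = 0.9, reduced costs: (3.6, 7.1)
  x^k = (0.0, 0.0), subgradient = b - a^T x = 6.0
  y^{k+1} = 0.9 + 0.05*6.0 = 1.2
Dual objective at y_4 = 1.2: reduced costs (1.8, 6.8), box minimizer x = (0.0, 0.0)
g(y_4) = b*y + (c1 - a1*y)*x1 + (c2 - a2*y)*x2 = 6*1.2 + 1.8*0.0 + 6.8*0.0 = 7.2 + 0.0 + 0.0 = 7.2


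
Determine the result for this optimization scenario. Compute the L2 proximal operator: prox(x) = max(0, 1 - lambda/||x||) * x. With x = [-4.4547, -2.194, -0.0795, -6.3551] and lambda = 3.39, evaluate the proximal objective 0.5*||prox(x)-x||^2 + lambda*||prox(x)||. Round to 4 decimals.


Step 1: Compute ||x||.
||x|| = 8.0655
Step 2: Compute scaling factor.
scale = max(0, 1 - 3.39/8.0655) = 0.5797
Step 3: prox(x) = [-2.5823, -1.2718, -0.0461, -3.684]
||prox(x)|| = 4.6755
Step 4: Proximal objective.
0.5*||prox-x||^2 = 5.7461
lambda*||prox|| = 15.8499
Total = 21.5959


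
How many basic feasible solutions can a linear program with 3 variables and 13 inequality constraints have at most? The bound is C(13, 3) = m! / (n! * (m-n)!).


Each vertex corresponds to some choice of n active constraints out of m, so the number of vertices is at most C(m, n) = m! / (n!(m-n)!).
m = 13, n = 3
Numerator: 13 * 12 * 11
Denominator: 3! = 6
C(13, 3) = 286


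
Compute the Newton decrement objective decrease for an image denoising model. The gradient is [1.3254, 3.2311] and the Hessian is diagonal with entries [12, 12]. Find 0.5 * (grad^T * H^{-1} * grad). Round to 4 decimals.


Step 1: H is diagonal, so H^(-1) * g = [0.1105, 0.2693].
Step 2: g^T H^(-1) g = sum_i g_i^2 / H_ii
  = (1.3254)^2/12 + (3.2311)^2/12
  = 0.1464 + 0.87 = 1.0164
Step 3: Objective decrease = 0.5 * g^T H^(-1) g = 0.5082


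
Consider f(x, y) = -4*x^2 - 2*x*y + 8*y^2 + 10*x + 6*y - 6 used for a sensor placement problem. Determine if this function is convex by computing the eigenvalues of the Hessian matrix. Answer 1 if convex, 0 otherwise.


The Hessian of f(x,y) = -4*x^2 - 2*x*y + 8*y^2 + 10*x + 6*y - 6 is:
H = [[-8, -2], [-2, 16]]
Trace = -8 + 16 = 8
Determinant = -8*16 - (-2)^2 = -132
Discriminant = (8)^2 - 4*-132 = 592.0
Eigenvalues: lambda_1 = -8.1655, lambda_2 = 16.1655
The function is not convex.

0


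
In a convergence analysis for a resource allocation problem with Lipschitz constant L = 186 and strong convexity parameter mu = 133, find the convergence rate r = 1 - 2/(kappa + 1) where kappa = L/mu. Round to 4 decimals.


Step 1: Compute the condition number.
kappa = L/mu = 186/133 = 1.3985
Step 2: Compute the convergence rate.
r = 1 - 2/(kappa + 1) = 1 - 2*mu/(L + mu) = (L - mu)/(L + mu) = 53/319 = 0.1661


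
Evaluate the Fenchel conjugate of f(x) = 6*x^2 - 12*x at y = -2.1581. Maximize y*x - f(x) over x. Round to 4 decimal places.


f*(y) = sup_x {y*x - a*x^2 - b*x} = sup_x {(y-b)*x - a*x^2}
FOC: (y - b) - 2a*x = 0 => x* = (y - b)/(2a)
x* = (-2.1581 + 12)/(2*6) = 0.8202
f*(-2.1581) = (y-b)^2/(4a) = (-2.1581 + 12)^2/(4*6)
= 96.863/24 = 4.036


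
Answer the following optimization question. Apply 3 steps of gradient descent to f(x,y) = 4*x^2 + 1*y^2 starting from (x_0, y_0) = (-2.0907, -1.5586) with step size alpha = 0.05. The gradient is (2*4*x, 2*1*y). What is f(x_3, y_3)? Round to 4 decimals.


Gradient descent on f(x,y) = 4*x^2 + 1*y^2.
Starting point: (-2.0907, -1.5586), alpha = 0.05
Step 1: grad_x = 2*4*-2.0907 = -16.7256, grad_y = 2*1*-1.5586 = -3.1172
  x_1 = -2.0907 - 0.05*-16.7256 = -1.2544
  y_1 = -1.5586 - 0.05*-3.1172 = -1.4027
Step 2: grad_x = 2*4*-1.2544 = -10.0354, grad_y = 2*1*-1.4027 = -2.8055
  x_2 = -1.2544 - 0.05*-10.0354 = -0.7527
  y_2 = -1.4027 - 0.05*-2.8055 = -1.2625
Step 3: grad_x = 2*4*-0.7527 = -6.0212, grad_y = 2*1*-1.2625 = -2.5249
  x_3 = -0.7527 - 0.05*-6.0212 = -0.4516
  y_3 = -1.2625 - 0.05*-2.5249 = -1.1362
f(-0.4516, -1.1362) = 4*(-0.4516)^2 + 1*(-1.1362)^2 = 2.1067


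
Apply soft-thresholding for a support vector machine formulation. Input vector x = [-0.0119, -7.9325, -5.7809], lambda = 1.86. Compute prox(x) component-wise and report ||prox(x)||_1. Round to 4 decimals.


Soft-thresholding with lambda = 1.86:
prox(-0.0119) = sign(-0.0119)*max(|-0.0119| - 1.86, 0) = 0.0
prox(-7.9325) = sign(-7.9325)*max(|-7.9325| - 1.86, 0) = -6.0725
prox(-5.7809) = sign(-5.7809)*max(|-5.7809| - 1.86, 0) = -3.9209
prox(x) = [0.0, -6.0725, -3.9209]
||prox(x)||_1 = 0.0 + 6.0725 + 3.9209 = 9.9934


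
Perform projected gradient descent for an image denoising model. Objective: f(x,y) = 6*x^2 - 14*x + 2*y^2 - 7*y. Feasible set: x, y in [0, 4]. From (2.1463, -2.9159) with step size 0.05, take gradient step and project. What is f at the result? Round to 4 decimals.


Step 1: Compute gradient at (2.1463, -2.9159).
grad_x = 2*6*2.1463 - 14 = 11.7556
grad_y = 2*2*-2.9159 - 7 = -18.6636
Step 2: Gradient step.
x_raw = 2.1463 - 0.05*11.7556 = 1.5585
y_raw = -2.9159 - 0.05*-18.6636 = -1.9827
Step 3: Project onto [0, 4].
x_proj = clip(1.5585) = 1.5585
y_proj = clip(-1.9827) = 0.0
Step 4: Evaluate f.
f(1.5585, 0.0) = -7.2454


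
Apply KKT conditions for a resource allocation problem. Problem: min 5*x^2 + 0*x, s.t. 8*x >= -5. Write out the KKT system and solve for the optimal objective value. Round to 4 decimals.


Step 1: Try lambda = 0 (constraint inactive).
Stationarity: 2*5*x + 0 = 0
x* = 0/(2*5) = 0.0
Check constraint: 8*0.0 = 0.0 >= -5 -- satisfied.
Step 2: Compute optimal value.
f(x*) = 5*0.0^2 + 0*0.0 = 0.0


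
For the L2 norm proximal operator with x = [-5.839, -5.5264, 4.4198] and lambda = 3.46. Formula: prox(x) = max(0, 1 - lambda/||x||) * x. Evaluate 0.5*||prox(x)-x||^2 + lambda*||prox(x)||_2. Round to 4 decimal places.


Step 1: Compute ||x||.
||x|| = 9.1744
Step 2: Compute scaling factor.
scale = max(0, 1 - 3.46/9.1744) = 0.6229
Step 3: prox(x) = [-3.6369, -3.4422, 2.7529]
||prox(x)|| = 5.7144
Step 4: Proximal objective.
0.5*||prox-x||^2 = 5.9858
lambda*||prox|| = 19.7718
Total = 25.7576


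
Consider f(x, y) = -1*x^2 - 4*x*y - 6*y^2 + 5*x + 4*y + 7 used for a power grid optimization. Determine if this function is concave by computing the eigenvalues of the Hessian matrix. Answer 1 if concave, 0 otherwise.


The Hessian of f(x,y) = -1*x^2 - 4*x*y - 6*y^2 + 5*x + 4*y + 7 is:
H = [[-2, -4], [-4, -12]]
Trace = -2 - 12 = -14
Determinant = -2*-12 - (-4)^2 = 8
Discriminant = (-14)^2 - 4*8 = 164.0
Eigenvalues: lambda_1 = -13.4031, lambda_2 = -0.5969
The function is concave.

1


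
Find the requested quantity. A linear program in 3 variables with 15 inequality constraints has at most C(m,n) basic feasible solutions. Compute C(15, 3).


Each vertex corresponds to some choice of n active constraints out of m, so the number of vertices is at most C(m, n) = m! / (n!(m-n)!).
m = 15, n = 3
Numerator: 15 * 14 * 13
Denominator: 3! = 6
C(15, 3) = 455


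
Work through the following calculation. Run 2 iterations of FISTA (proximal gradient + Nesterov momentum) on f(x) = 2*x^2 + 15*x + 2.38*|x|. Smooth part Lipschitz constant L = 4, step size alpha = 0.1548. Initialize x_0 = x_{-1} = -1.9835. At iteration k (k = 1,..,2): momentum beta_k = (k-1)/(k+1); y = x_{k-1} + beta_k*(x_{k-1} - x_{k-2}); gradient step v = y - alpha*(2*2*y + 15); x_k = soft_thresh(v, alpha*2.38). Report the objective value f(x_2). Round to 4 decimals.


FISTA on f(x) = 2*x^2 + 15*x + 2.38*|x|
L = 4, alpha = 0.1548
Iteration 1: beta = 0.0, y = -1.9835 + 0.0*(-1.9835 + 1.9835) = -1.9835
  grad(y) = 7.066, v = y - alpha*grad = -3.0773
  prox(v) = soft_thresh(-3.0773, 0.3684) = -2.7089
Iteration 2: beta = 0.3333, y = -2.7089 + 0.3333*(-2.7089 + 1.9835) = -2.9507
  grad(y) = 3.1972, v = y - alpha*grad = -3.4456
  prox(v) = soft_thresh(-3.4456, 0.3684) = -3.0772
f(x_2) = 2*(-3.0772)^2 + 15*(-3.0772) + 2.38*|-3.0772| = -19.8959


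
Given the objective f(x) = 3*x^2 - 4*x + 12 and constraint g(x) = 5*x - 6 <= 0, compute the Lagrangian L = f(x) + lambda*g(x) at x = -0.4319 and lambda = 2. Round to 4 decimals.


Step 1: Evaluate f(x).
f(-0.4319) = 3*(-0.4319)^2 - 4*(-0.4319) + 12 = 14.2872
Step 2: Evaluate g(x).
g(-0.4319) = 5*-0.4319 - 6 = -8.1595
Step 3: Compute Lagrangian.
L = 14.2872 + 2*-8.1595 = -2.0318


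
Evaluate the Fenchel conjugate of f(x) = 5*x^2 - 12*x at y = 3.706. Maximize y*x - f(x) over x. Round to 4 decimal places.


f*(y) = sup_x {y*x - a*x^2 - b*x} = sup_x {(y-b)*x - a*x^2}
FOC: (y - b) - 2a*x = 0 => x* = (y - b)/(2a)
x* = (3.706 + 12)/(2*5) = 1.5706
f*(3.706) = (y-b)^2/(4a) = (3.706 + 12)^2/(4*5)
= 246.6784/20 = 12.3339


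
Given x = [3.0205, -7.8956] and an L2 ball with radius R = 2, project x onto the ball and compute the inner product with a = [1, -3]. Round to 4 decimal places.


Step 1: Compute ||x|| (intermediates to 6 decimals).
||x|| = sqrt(3.0205^2 + (-7.8956)^2) = 8.453634
Step 2: Project.
Since ||x|| > R, scale = R/||x|| = 2/8.453634 = 0.236585, proj(x) = scale * x
proj(x) = [0.714605, -1.867981]
Step 3: Dot product.
a^T * proj(x) = 1*0.714605 - 3*(-1.867981) = 6.3185


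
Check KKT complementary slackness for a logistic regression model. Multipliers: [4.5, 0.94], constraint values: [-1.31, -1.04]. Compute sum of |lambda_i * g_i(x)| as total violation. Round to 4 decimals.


KKT complementary slackness check:
lambda_1 * g_1 = 4.5 * -1.31 = -5.895
lambda_2 * g_2 = 0.94 * -1.04 = -0.9776
Total violation = 5.895 + 0.9776 = 6.8726


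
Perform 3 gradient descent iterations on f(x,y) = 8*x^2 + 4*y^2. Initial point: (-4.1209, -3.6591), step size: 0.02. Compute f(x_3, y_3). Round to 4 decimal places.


Gradient descent on f(x,y) = 8*x^2 + 4*y^2.
Starting point: (-4.1209, -3.6591), alpha = 0.02
Step 1: grad_x = 2*8*-4.1209 = -65.9344, grad_y = 2*4*-3.6591 = -29.2728
  x_1 = -4.1209 - 0.02*-65.9344 = -2.8022
  y_1 = -3.6591 - 0.02*-29.2728 = -3.0736
Step 2: grad_x = 2*8*-2.8022 = -44.8354, grad_y = 2*4*-3.0736 = -24.5892
  x_2 = -2.8022 - 0.02*-44.8354 = -1.9055
  y_2 = -3.0736 - 0.02*-24.5892 = -2.5819
Step 3: grad_x = 2*8*-1.9055 = -30.4881, grad_y = 2*4*-2.5819 = -20.6549
  x_3 = -1.9055 - 0.02*-30.4881 = -1.2957
  y_3 = -2.5819 - 0.02*-20.6549 = -2.1688
f(-1.2957, -2.1688) = 8*(-1.2957)^2 + 4*(-2.1688)^2 = 32.2457


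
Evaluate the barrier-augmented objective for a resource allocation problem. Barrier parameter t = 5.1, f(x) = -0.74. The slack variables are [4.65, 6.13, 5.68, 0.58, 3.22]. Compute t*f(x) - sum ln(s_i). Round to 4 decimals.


Step 1: Compute log-barrier.
ln values: [1.5369, 1.8132, 1.737, -0.5447, 1.1694]
phi = -(1.5369 + 1.8132 + 1.737 - 0.5447 + 1.1694) = -5.7117
Step 2: Compute augmented objective.
t*f(x) = 5.1*-0.74 = -3.774
Total = -3.774 - 5.7117 = -9.4857


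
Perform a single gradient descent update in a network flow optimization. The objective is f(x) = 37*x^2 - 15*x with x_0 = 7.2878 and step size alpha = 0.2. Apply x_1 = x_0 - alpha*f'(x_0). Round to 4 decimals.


We compute the gradient at x_0 and apply the update.
f'(x) = 74*x - 15
f'(7.2878) = 74*7.2878 - 15 = 524.2972
x_1 = 7.2878 - 0.2*524.2972 = -97.5716


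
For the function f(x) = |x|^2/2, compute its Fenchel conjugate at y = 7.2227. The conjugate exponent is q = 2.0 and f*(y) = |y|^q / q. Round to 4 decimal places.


The conjugate exponent q satisfies 1/p + 1/q = 1.
p = 2, so q = 2/(2 - 1) = 2.0
|y|^q = 7.2227^2.0 = 52.1674
f*(7.2227) = 52.1674 / 2.0 = 26.0837


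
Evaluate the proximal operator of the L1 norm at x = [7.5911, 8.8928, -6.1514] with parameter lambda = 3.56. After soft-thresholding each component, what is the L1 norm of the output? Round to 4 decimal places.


Soft-thresholding with lambda = 3.56:
prox(7.5911) = sign(7.5911)*max(|7.5911| - 3.56, 0) = 4.0311
prox(8.8928) = sign(8.8928)*max(|8.8928| - 3.56, 0) = 5.3328
prox(-6.1514) = sign(-6.1514)*max(|-6.1514| - 3.56, 0) = -2.5914
prox(x) = [4.0311, 5.3328, -2.5914]
||prox(x)||_1 = 4.0311 + 5.3328 + 2.5914 = 11.9553


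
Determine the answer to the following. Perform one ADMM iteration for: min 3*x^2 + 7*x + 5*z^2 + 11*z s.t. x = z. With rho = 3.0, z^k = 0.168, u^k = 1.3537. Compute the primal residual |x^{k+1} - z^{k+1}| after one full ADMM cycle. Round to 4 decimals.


ADMM iteration with rho = 3.0, z^k = 0.168, u^k = 1.3537
Step 1: x-update.
Minimize 3*x^2 + 7*x + (3.0/2)*(x - 0.168 + 1.3537)^2
FOC: (2*3 + 3.0)*x = -7 + 3.0*(0.168 - 1.3537)
x^{k+1} = -1.173
Step 2: z-update.
Minimize 5*z^2 + 11*z + (3.0/2)*(-1.173 - z + 1.3537)^2
FOC: (2*5 + 3.0)*z = -11 + 3.0*(-1.173 + 1.3537)
z^{k+1} = -0.8045
Step 3: u-update.
u^{k+1} = 1.3537 - 1.173 + 0.8045 = 0.9851
Step 4: Primal residual = |-1.173 + 0.8045| = 0.3686


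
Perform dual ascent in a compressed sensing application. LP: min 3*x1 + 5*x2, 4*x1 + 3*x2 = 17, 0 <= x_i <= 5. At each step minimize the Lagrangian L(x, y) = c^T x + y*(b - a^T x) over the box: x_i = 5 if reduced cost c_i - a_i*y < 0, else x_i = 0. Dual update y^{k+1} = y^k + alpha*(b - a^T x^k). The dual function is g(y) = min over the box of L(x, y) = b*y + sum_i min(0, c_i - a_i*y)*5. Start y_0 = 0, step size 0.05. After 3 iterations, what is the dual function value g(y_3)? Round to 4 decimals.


Dual ascent for LP: min 3*x1 + 5*x2, 4*x1 + 3*x2 = 17, 0 <= x_i <= 5
Step 1: y^k = 0.0, reduced costs: (3.0, 5.0)
  x^k = (0.0, 0.0), subgradient = b - a^T x = 17.0
  y^{k+1} = 0.0 + 0.05*17.0 = 0.85
Step 2: y^k = 0.85, reduced costs: (-0.4, 2.45)
  x^k = (5.0, 0.0), subgradient = b - a^T x = -3.0
  y^{k+1} = 0.85 + 0.05*-3.0 = 0.7
Step 3: y^k = 0.7, reduced costs: (0.2, 2.9)
  x^k = (0.0, 0.0), subgradient = b - a^T x = 17.0
  y^{k+1} = 0.7 + 0.05*17.0 = 1.55
Dual objective at y_3 = 1.55: reduced costs (-3.2, 0.35), box minimizer x = (5.0, 0.0)
g(y_3) = b*y + (c1 - a1*y)*x1 + (c2 - a2*y)*x2 = 17*1.55 + (-3.2)*5.0 + 0.35*0.0 = 26.35 - 16.0 + 0.0 = 10.35


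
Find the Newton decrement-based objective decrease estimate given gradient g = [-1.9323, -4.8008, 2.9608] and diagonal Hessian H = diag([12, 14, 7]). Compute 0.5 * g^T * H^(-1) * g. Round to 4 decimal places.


Step 1: H is diagonal, so H^(-1) * g = [-0.161, -0.3429, 0.423].
Step 2: g^T H^(-1) g = sum_i g_i^2 / H_ii
  = (-1.9323)^2/12 + (-4.8008)^2/14 + (2.9608)^2/7
  = 0.3111 + 1.6463 + 1.2523 = 3.2097
Step 3: Objective decrease = 0.5 * g^T H^(-1) g = 1.6049


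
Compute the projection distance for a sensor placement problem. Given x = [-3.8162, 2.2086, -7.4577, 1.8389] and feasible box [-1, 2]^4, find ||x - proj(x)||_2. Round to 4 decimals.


Project each component onto [-1, 2].
clip(-3.8162) = -1.0, clip(2.2086) = 2.0, clip(-7.4577) = -1.0, clip(1.8389) = 1.8389
Projection = [-1.0, 2.0, -1.0, 1.8389]
Squared diffs: [7.931, 0.0435, 41.7019, 0.0]
Distance = sqrt(49.6764) = 7.0481


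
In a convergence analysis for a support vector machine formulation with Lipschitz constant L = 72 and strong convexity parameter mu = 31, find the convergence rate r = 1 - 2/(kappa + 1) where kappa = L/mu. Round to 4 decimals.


Step 1: Compute the condition number.
kappa = L/mu = 72/31 = 2.3226
Step 2: Compute the convergence rate.
r = 1 - 2/(kappa + 1) = 1 - 2*mu/(L + mu) = (L - mu)/(L + mu) = 41/103 = 0.3981


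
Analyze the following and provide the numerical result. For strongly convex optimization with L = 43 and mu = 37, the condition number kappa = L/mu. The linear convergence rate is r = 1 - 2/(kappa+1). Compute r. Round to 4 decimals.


Step 1: Compute the condition number.
kappa = L/mu = 43/37 = 1.1622
Step 2: Compute the convergence rate.
r = 1 - 2/(kappa + 1) = 1 - 2*mu/(L + mu) = (L - mu)/(L + mu) = 6/80 = 0.075


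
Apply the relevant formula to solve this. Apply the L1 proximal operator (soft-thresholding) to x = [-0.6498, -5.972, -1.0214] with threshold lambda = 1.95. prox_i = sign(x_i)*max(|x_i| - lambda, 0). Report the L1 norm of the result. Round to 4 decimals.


Soft-thresholding with lambda = 1.95:
prox(-0.6498) = sign(-0.6498)*max(|-0.6498| - 1.95, 0) = 0.0
prox(-5.972) = sign(-5.972)*max(|-5.972| - 1.95, 0) = -4.022
prox(-1.0214) = sign(-1.0214)*max(|-1.0214| - 1.95, 0) = 0.0
prox(x) = [0.0, -4.022, 0.0]
||prox(x)||_1 = 0.0 + 4.022 + 0.0 = 4.022


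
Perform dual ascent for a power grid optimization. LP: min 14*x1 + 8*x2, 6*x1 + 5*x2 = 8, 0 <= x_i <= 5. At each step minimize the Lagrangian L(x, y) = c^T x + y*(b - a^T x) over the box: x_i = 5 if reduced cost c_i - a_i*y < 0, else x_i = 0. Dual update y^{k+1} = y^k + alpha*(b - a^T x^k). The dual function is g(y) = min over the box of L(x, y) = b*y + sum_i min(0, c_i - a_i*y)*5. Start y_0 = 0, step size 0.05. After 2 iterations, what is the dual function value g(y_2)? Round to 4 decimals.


Dual ascent for LP: min 14*x1 + 8*x2, 6*x1 + 5*x2 = 8, 0 <= x_i <= 5
Step 1: y^k = 0.0, reduced costs: (14.0, 8.0)
  x^k = (0.0, 0.0), subgradient = b - a^T x = 8.0
  y^{k+1} = 0.0 + 0.05*8.0 = 0.4
Step 2: y^k = 0.4, reduced costs: (11.6, 6.0)
  x^k = (0.0, 0.0), subgradient = b - a^T x = 8.0
  y^{k+1} = 0.4 + 0.05*8.0 = 0.8
Dual objective at y_2 = 0.8: reduced costs (9.2, 4.0), box minimizer x = (0.0, 0.0)
g(y_2) = b*y + (c1 - a1*y)*x1 + (c2 - a2*y)*x2 = 8*0.8 + 9.2*0.0 + 4.0*0.0 = 6.4 + 0.0 + 0.0 = 6.4


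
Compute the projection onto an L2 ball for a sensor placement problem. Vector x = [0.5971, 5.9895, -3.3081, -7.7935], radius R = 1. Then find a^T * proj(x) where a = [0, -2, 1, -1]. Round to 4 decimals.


Step 1: Compute ||x|| (intermediates to 6 decimals).
||x|| = sqrt(0.5971^2 + 5.9895^2 + (-3.3081)^2 + (-7.7935)^2) = 10.388109
Step 2: Project.
Since ||x|| > R, scale = R/||x|| = 1/10.388109 = 0.096264, proj(x) = scale * x
proj(x) = [0.057479, 0.576573, -0.318451, -0.750233]
Step 3: Dot product.
a^T * proj(x) = 0*0.057479 - 2*0.576573 + 1*(-0.318451) - 1*(-0.750233) = -0.7214


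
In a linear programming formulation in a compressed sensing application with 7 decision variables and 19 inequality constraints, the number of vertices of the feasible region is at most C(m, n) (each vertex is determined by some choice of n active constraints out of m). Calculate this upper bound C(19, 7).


Each vertex corresponds to some choice of n active constraints out of m, so the number of vertices is at most C(m, n) = m! / (n!(m-n)!).
m = 19, n = 7
Numerator: 19 * 18 * 17 * 16 * 15 * 14 * 13
Denominator: 7! = 5040
C(19, 7) = 50388


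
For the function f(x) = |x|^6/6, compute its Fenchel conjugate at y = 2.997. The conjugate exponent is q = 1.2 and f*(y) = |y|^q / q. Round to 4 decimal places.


The conjugate exponent q satisfies 1/p + 1/q = 1.
p = 6, so q = 6/(6 - 1) = 1.2
|y|^q = 2.997^1.2 = 3.7327
f*(2.997) = 3.7327 / 1.2 = 3.1106


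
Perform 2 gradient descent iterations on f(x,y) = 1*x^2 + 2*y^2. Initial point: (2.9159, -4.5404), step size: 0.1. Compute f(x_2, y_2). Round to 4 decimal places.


Gradient descent on f(x,y) = 1*x^2 + 2*y^2.
Starting point: (2.9159, -4.5404), alpha = 0.1
Step 1: grad_x = 2*1*2.9159 = 5.8318, grad_y = 2*2*-4.5404 = -18.1616
  x_1 = 2.9159 - 0.1*5.8318 = 2.3327
  y_1 = -4.5404 - 0.1*-18.1616 = -2.7242
Step 2: grad_x = 2*1*2.3327 = 4.6654, grad_y = 2*2*-2.7242 = -10.897
  x_2 = 2.3327 - 0.1*4.6654 = 1.8662
  y_2 = -2.7242 - 0.1*-10.897 = -1.6345
f(1.8662, -1.6345) = 1*1.8662^2 + 2*(-1.6345)^2 = 8.8261


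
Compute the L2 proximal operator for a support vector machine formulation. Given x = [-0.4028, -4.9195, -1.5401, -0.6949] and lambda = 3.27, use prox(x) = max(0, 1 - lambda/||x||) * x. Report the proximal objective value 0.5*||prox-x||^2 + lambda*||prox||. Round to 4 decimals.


Step 1: Compute ||x||.
||x|| = 5.2171
Step 2: Compute scaling factor.
scale = max(0, 1 - 3.27/5.2171) = 0.3732
Step 3: prox(x) = [-0.1503, -1.8361, -0.5748, -0.2594]
||prox(x)|| = 1.9471
Step 4: Proximal objective.
0.5*||prox-x||^2 = 5.3465
lambda*||prox|| = 6.367
Total = 11.7136


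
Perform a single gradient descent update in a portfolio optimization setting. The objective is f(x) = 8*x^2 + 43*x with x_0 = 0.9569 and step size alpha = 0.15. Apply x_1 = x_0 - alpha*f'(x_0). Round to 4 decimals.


We compute the gradient at x_0 and apply the update.
f'(x) = 16*x + 43
f'(0.9569) = 16*0.9569 + 43 = 58.3104
x_1 = 0.9569 - 0.15*58.3104 = -7.7897


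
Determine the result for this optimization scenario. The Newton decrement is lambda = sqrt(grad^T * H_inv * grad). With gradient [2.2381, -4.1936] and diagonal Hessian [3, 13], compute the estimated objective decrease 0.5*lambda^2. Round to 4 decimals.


Step 1: H is diagonal, so H^(-1) * g = [0.746, -0.3226].
Step 2: g^T H^(-1) g = sum_i g_i^2 / H_ii
  = (2.2381)^2/3 + (-4.1936)^2/13
  = 1.6697 + 1.3528 = 3.0225
Step 3: Objective decrease = 0.5 * g^T H^(-1) g = 1.5112


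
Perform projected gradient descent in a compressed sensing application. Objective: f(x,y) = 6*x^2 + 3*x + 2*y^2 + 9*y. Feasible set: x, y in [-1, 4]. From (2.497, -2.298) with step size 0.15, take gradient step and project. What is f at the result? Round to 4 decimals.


Step 1: Compute gradient at (2.497, -2.298).
grad_x = 2*6*2.497 + 3 = 32.964
grad_y = 2*2*-2.298 + 9 = -0.192
Step 2: Gradient step.
x_raw = 2.497 - 0.15*32.964 = -2.4476
y_raw = -2.298 - 0.15*-0.192 = -2.2692
Step 3: Project onto [-1, 4].
x_proj = clip(-2.4476) = -1.0
y_proj = clip(-2.2692) = -1.0
Step 4: Evaluate f.
f(-1.0, -1.0) = -4.0


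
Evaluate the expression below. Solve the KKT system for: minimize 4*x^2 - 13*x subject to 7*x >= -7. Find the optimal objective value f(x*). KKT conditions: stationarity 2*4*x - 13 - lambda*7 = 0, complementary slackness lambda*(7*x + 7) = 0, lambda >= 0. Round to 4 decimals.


Step 1: Try lambda = 0 (constraint inactive).
Stationarity: 2*4*x - 13 = 0
x* = 13/(2*4) = 1.625
Check constraint: 7*1.625 = 11.375 >= -7 -- satisfied.
Step 2: Compute optimal value.
f(x*) = 4*1.625^2 - 13*1.625 = -10.5625


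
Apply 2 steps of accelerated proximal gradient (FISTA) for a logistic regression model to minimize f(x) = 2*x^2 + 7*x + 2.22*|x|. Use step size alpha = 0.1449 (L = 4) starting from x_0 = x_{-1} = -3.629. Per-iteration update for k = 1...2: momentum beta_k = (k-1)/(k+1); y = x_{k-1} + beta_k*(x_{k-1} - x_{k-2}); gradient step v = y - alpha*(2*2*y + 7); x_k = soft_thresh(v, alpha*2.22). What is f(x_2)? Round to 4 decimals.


FISTA on f(x) = 2*x^2 + 7*x + 2.22*|x|
L = 4, alpha = 0.1449
Iteration 1: beta = 0.0, y = -3.629 + 0.0*(-3.629 + 3.629) = -3.629
  grad(y) = -7.516, v = y - alpha*grad = -2.5399
  prox(v) = soft_thresh(-2.5399, 0.3217) = -2.2183
Iteration 2: beta = 0.3333, y = -2.2183 + 0.3333*(-2.2183 + 3.629) = -1.748
  grad(y) = 0.008, v = y - alpha*grad = -1.7492
  prox(v) = soft_thresh(-1.7492, 0.3217) = -1.4275
f(x_2) = 2*(-1.4275)^2 + 7*(-1.4275) + 2.22*|-1.4275| = -2.748


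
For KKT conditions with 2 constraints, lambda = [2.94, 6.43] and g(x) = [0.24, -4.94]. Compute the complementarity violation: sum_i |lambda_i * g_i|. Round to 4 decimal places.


KKT complementary slackness check:
lambda_1 * g_1 = 2.94 * 0.24 = 0.7056
lambda_2 * g_2 = 6.43 * -4.94 = -31.7642
Total violation = 0.7056 + 31.7642 = 32.4698


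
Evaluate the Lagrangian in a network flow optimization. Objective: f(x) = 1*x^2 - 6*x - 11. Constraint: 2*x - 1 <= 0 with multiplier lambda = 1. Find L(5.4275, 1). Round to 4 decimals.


Step 1: Evaluate f(x).
f(5.4275) = 1*5.4275^2 - 6*5.4275 - 11 = -14.1072
Step 2: Evaluate g(x).
g(5.4275) = 2*5.4275 - 1 = 9.855
Step 3: Compute Lagrangian.
L = -14.1072 + 1*9.855 = -4.2522


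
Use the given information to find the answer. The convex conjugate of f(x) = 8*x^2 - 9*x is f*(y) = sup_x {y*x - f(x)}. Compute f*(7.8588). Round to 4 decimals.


f*(y) = sup_x {y*x - a*x^2 - b*x} = sup_x {(y-b)*x - a*x^2}
FOC: (y - b) - 2a*x = 0 => x* = (y - b)/(2a)
x* = (7.8588 + 9)/(2*8) = 1.0537
f*(7.8588) = (y-b)^2/(4a) = (7.8588 + 9)^2/(4*8)
= 284.2191/32 = 8.8818


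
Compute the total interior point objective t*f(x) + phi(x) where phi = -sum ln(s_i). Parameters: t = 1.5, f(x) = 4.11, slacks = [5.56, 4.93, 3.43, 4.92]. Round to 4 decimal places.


Step 1: Compute log-barrier.
ln values: [1.7156, 1.5953, 1.2326, 1.5933]
phi = -(1.7156 + 1.5953 + 1.2326 + 1.5933) = -6.1368
Step 2: Compute augmented objective.
t*f(x) = 1.5*4.11 = 6.165
Total = 6.165 - 6.1368 = 0.0282


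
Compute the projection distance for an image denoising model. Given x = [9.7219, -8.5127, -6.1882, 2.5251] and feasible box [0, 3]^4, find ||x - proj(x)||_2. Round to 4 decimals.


Project each component onto [0, 3].
clip(9.7219) = 3.0, clip(-8.5127) = 0.0, clip(-6.1882) = 0.0, clip(2.5251) = 2.5251
Projection = [3.0, 0.0, 0.0, 2.5251]
Squared diffs: [45.1839, 72.4661, 38.2938, 0.0]
Distance = sqrt(155.9438) = 12.4877


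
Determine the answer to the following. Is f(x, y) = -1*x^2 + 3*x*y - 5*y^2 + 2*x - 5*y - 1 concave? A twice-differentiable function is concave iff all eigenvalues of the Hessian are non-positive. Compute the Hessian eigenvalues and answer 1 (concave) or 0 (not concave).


The Hessian of f(x,y) = -1*x^2 + 3*x*y - 5*y^2 + 2*x - 5*y - 1 is:
H = [[-2, 3], [3, -10]]
Trace = -2 - 10 = -12
Determinant = -2*-10 - (3)^2 = 11
Discriminant = (-12)^2 - 4*11 = 100.0
Eigenvalues: lambda_1 = -11.0, lambda_2 = -1.0
The function is concave.

1


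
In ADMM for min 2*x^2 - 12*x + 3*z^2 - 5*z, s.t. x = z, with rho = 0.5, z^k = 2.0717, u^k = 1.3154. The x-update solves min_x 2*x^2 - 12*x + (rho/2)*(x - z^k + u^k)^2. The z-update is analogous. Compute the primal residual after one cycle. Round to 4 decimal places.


ADMM iteration with rho = 0.5, z^k = 2.0717, u^k = 1.3154
Step 1: x-update.
Minimize 2*x^2 - 12*x + (0.5/2)*(x - 2.0717 + 1.3154)^2
FOC: (2*2 + 0.5)*x = 12 + 0.5*(2.0717 - 1.3154)
x^{k+1} = 2.7507
Step 2: z-update.
Minimize 3*z^2 - 5*z + (0.5/2)*(2.7507 - z + 1.3154)^2
FOC: (2*3 + 0.5)*z = 5 + 0.5*(2.7507 + 1.3154)
z^{k+1} = 1.082
Step 3: u-update.
u^{k+1} = 1.3154 + 2.7507 - 1.082 = 2.9841
Step 4: Primal residual = |2.7507 - 1.082| = 1.6687


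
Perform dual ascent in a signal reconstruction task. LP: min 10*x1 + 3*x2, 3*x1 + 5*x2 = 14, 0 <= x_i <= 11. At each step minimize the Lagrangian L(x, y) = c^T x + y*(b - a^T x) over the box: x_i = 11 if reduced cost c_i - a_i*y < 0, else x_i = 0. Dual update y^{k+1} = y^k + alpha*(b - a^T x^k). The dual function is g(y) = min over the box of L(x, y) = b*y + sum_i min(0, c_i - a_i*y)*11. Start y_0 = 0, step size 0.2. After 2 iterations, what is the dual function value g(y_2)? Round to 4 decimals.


Dual ascent for LP: min 10*x1 + 3*x2, 3*x1 + 5*x2 = 14, 0 <= x_i <= 11
Step 1: y^k = 0.0, reduced costs: (10.0, 3.0)
  x^k = (0.0, 0.0), subgradient = b - a^T x = 14.0
  y^{k+1} = 0.0 + 0.2*14.0 = 2.8
Step 2: y^k = 2.8, reduced costs: (1.6, -11.0)
  x^k = (0.0, 11.0), subgradient = b - a^T x = -41.0
  y^{k+1} = 2.8 + 0.2*-41.0 = -5.4
Dual objective at y_2 = -5.4: reduced costs (26.2, 30.0), box minimizer x = (0.0, 0.0)
g(y_2) = b*y + (c1 - a1*y)*x1 + (c2 - a2*y)*x2 = 14*(-5.4) + 26.2*0.0 + 30.0*0.0 = -75.6 + 0.0 + 0.0 = -75.6


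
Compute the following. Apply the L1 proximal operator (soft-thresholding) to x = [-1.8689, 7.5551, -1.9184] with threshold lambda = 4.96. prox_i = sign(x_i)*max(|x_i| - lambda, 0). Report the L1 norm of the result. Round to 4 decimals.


Soft-thresholding with lambda = 4.96:
prox(-1.8689) = sign(-1.8689)*max(|-1.8689| - 4.96, 0) = 0.0
prox(7.5551) = sign(7.5551)*max(|7.5551| - 4.96, 0) = 2.5951
prox(-1.9184) = sign(-1.9184)*max(|-1.9184| - 4.96, 0) = 0.0
prox(x) = [0.0, 2.5951, 0.0]
||prox(x)||_1 = 0.0 + 2.5951 + 0.0 = 2.5951


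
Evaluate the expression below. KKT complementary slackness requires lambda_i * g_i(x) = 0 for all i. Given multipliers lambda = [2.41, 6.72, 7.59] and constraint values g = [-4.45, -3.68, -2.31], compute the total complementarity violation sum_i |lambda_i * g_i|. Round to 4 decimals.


KKT complementary slackness check:
lambda_1 * g_1 = 2.41 * -4.45 = -10.7245
lambda_2 * g_2 = 6.72 * -3.68 = -24.7296
lambda_3 * g_3 = 7.59 * -2.31 = -17.5329
Total violation = 10.7245 + 24.7296 + 17.5329 = 52.987


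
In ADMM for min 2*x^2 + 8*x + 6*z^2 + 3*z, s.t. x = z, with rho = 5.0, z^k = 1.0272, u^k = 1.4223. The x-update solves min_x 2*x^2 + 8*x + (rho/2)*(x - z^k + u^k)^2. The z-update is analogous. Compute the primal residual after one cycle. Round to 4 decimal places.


ADMM iteration with rho = 5.0, z^k = 1.0272, u^k = 1.4223
Step 1: x-update.
Minimize 2*x^2 + 8*x + (5.0/2)*(x - 1.0272 + 1.4223)^2
FOC: (2*2 + 5.0)*x = -8 + 5.0*(1.0272 - 1.4223)
x^{k+1} = -1.1084
Step 2: z-update.
Minimize 6*z^2 + 3*z + (5.0/2)*(-1.1084 - z + 1.4223)^2
FOC: (2*6 + 5.0)*z = -3 + 5.0*(-1.1084 + 1.4223)
z^{k+1} = -0.0841
Step 3: u-update.
u^{k+1} = 1.4223 - 1.1084 + 0.0841 = 0.3981
Step 4: Primal residual = |-1.1084 + 0.0841| = 1.0242


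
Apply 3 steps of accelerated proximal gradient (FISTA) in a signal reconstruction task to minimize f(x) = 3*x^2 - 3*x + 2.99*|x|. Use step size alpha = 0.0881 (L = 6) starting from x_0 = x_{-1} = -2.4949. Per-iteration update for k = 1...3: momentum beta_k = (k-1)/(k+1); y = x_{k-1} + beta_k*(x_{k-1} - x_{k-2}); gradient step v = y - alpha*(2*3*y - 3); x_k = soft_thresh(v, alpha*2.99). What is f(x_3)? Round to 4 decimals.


FISTA on f(x) = 3*x^2 - 3*x + 2.99*|x|
L = 6, alpha = 0.0881
Iteration 1: beta = 0.0, y = -2.4949 + 0.0*(-2.4949 + 2.4949) = -2.4949
  grad(y) = -17.9694, v = y - alpha*grad = -0.9118
  prox(v) = soft_thresh(-0.9118, 0.2634) = -0.6484
Iteration 2: beta = 0.3333, y = -0.6484 + 0.3333*(-0.6484 + 2.4949) = -0.0329
  grad(y) = -3.1972, v = y - alpha*grad = 0.2488
  prox(v) = soft_thresh(0.2488, 0.2634) = 0.0
Iteration 3: beta = 0.5, y = 0.0 + 0.5*(0.0 + 0.6484) = 0.3242
  grad(y) = -1.0549, v = y - alpha*grad = 0.4171
  prox(v) = soft_thresh(0.4171, 0.2634) = 0.1537
f(x_3) = 3*0.1537^2 - 3*0.1537 + 2.99*|0.1537| = 0.0693
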